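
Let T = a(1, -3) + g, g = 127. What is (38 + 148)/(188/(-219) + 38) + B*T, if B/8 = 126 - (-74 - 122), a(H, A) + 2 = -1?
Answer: 1299117775/4067 ≈ 3.1943e+5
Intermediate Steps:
a(H, A) = -3 (a(H, A) = -2 - 1 = -3)
B = 2576 (B = 8*(126 - (-74 - 122)) = 8*(126 - 1*(-196)) = 8*(126 + 196) = 8*322 = 2576)
T = 124 (T = -3 + 127 = 124)
(38 + 148)/(188/(-219) + 38) + B*T = (38 + 148)/(188/(-219) + 38) + 2576*124 = 186/(188*(-1/219) + 38) + 319424 = 186/(-188/219 + 38) + 319424 = 186/(8134/219) + 319424 = 186*(219/8134) + 319424 = 20367/4067 + 319424 = 1299117775/4067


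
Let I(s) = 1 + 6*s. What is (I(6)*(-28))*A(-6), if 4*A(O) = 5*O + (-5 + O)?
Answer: 10619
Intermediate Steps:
A(O) = -5/4 + 3*O/2 (A(O) = (5*O + (-5 + O))/4 = (-5 + 6*O)/4 = -5/4 + 3*O/2)
(I(6)*(-28))*A(-6) = ((1 + 6*6)*(-28))*(-5/4 + (3/2)*(-6)) = ((1 + 36)*(-28))*(-5/4 - 9) = (37*(-28))*(-41/4) = -1036*(-41/4) = 10619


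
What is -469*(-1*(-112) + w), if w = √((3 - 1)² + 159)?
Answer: -52528 - 469*√163 ≈ -58516.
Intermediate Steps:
w = √163 (w = √(2² + 159) = √(4 + 159) = √163 ≈ 12.767)
-469*(-1*(-112) + w) = -469*(-1*(-112) + √163) = -469*(112 + √163) = -52528 - 469*√163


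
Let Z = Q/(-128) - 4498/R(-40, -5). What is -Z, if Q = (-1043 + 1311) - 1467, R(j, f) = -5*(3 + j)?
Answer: 353929/23680 ≈ 14.946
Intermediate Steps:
R(j, f) = -15 - 5*j
Q = -1199 (Q = 268 - 1467 = -1199)
Z = -353929/23680 (Z = -1199/(-128) - 4498/(-15 - 5*(-40)) = -1199*(-1/128) - 4498/(-15 + 200) = 1199/128 - 4498/185 = -353929/23680 ≈ -14.946)
-Z = -1*(-353929/23680) = 353929/23680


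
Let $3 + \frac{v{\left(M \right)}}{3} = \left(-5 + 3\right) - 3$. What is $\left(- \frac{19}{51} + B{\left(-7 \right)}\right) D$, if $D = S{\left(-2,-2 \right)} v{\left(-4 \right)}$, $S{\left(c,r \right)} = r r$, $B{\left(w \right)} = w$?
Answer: $\frac{12032}{17} \approx 707.76$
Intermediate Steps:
$v{\left(M \right)} = -24$ ($v{\left(M \right)} = -9 + 3 \left(\left(-5 + 3\right) - 3\right) = -9 + 3 \left(-2 - 3\right) = -9 + 3 \left(-5\right) = -9 - 15 = -24$)
$S{\left(c,r \right)} = r^{2}$
$D = -96$ ($D = \left(-2\right)^{2} \left(-24\right) = 4 \left(-24\right) = -96$)
$\left(- \frac{19}{51} + B{\left(-7 \right)}\right) D = \left(- \frac{19}{51} - 7\right) \left(-96\right) = \left(- \frac{376}{51}\right) \left(-96\right) = \frac{12032}{17}$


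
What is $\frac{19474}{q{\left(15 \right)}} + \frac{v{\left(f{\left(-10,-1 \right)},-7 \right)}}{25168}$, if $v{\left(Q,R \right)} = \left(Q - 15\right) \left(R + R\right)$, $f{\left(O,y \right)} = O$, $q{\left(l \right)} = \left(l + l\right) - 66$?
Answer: $- \frac{61263629}{113256} \approx -540.93$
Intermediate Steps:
$q{\left(l \right)} = -66 + 2 l$ ($q{\left(l \right)} = 2 l - 66 = -66 + 2 l$)
$v{\left(Q,R \right)} = 2 R \left(-15 + Q\right)$ ($v{\left(Q,R \right)} = \left(-15 + Q\right) 2 R = 2 R \left(-15 + Q\right)$)
$\frac{19474}{q{\left(15 \right)}} + \frac{v{\left(f{\left(-10,-1 \right)},-7 \right)}}{25168} = \frac{19474}{-66 + 2 \cdot 15} + \frac{2 \left(-7\right) \left(-15 - 10\right)}{25168} = \frac{19474}{-66 + 30} + 2 \left(-7\right) \left(-25\right) \frac{1}{25168} = \frac{19474}{-36} + 350 \cdot \frac{1}{25168} = 19474 \left(- \frac{1}{36}\right) + \frac{175}{12584} = - \frac{9737}{18} + \frac{175}{12584} = - \frac{61263629}{113256}$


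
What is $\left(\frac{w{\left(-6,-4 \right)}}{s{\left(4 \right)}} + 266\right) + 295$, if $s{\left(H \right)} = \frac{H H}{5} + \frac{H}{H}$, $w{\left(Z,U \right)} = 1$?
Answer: $\frac{11786}{21} \approx 561.24$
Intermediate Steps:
$s{\left(H \right)} = 1 + \frac{H^{2}}{5}$ ($s{\left(H \right)} = H^{2} \cdot \frac{1}{5} + 1 = \frac{H^{2}}{5} + 1 = 1 + \frac{H^{2}}{5}$)
$\left(\frac{w{\left(-6,-4 \right)}}{s{\left(4 \right)}} + 266\right) + 295 = \left(1 \frac{1}{1 + \frac{4^{2}}{5}} + 266\right) + 295 = \left(1 \frac{1}{1 + \frac{1}{5} \cdot 16} + 266\right) + 295 = \left(1 \frac{1}{1 + \frac{16}{5}} + 266\right) + 295 = \left(1 \frac{1}{\frac{21}{5}} + 266\right) + 295 = \left(1 \cdot \frac{5}{21} + 266\right) + 295 = \left(\frac{5}{21} + 266\right) + 295 = \frac{5591}{21} + 295 = \frac{11786}{21}$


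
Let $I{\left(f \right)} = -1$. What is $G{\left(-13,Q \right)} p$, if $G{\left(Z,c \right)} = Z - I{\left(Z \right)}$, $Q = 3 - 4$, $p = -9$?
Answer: $108$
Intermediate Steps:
$Q = -1$ ($Q = 3 - 4 = -1$)
$G{\left(Z,c \right)} = 1 + Z$ ($G{\left(Z,c \right)} = Z - -1 = Z + 1 = 1 + Z$)
$G{\left(-13,Q \right)} p = \left(1 - 13\right) \left(-9\right) = \left(-12\right) \left(-9\right) = 108$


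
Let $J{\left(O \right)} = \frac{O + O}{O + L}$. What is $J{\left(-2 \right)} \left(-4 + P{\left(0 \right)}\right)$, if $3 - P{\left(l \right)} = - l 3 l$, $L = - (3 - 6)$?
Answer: $4$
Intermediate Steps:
$L = 3$ ($L = - (3 - 6) = \left(-1\right) \left(-3\right) = 3$)
$J{\left(O \right)} = \frac{2 O}{3 + O}$ ($J{\left(O \right)} = \frac{O + O}{O + 3} = \frac{2 O}{3 + O}$)
$P{\left(l \right)} = 3 + 3 l^{2}$ ($P{\left(l \right)} = 3 - - l 3 l = 3 - - 3 l l = 3 - - 3 l^{2} = 3 + 3 l^{2}$)
$J{\left(-2 \right)} \left(-4 + P{\left(0 \right)}\right) = 2 \left(-2\right) \frac{1}{3 - 2} \left(-4 + \left(3 + 3 \cdot 0^{2}\right)\right) = 2 \left(-2\right) 1^{-1} \left(-4 + \left(3 + 3 \cdot 0\right)\right) = 2 \left(-2\right) 1 \left(-4 + \left(3 + 0\right)\right) = - 4 \left(-4 + 3\right) = \left(-4\right) \left(-1\right) = 4$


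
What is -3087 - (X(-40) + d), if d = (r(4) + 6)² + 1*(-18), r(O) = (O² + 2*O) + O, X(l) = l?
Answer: -4185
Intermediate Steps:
r(O) = O² + 3*O
d = 1138 (d = (4*(3 + 4) + 6)² + 1*(-18) = (4*7 + 6)² - 18 = (28 + 6)² - 18 = 34² - 18 = 1156 - 18 = 1138)
-3087 - (X(-40) + d) = -3087 - (-40 + 1138) = -3087 - 1*1098 = -3087 - 1098 = -4185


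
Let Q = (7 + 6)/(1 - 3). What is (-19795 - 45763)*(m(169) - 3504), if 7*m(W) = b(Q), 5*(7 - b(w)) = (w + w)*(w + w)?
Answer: 8048817892/35 ≈ 2.2997e+8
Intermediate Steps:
Q = -13/2 (Q = 13/(-2) = 13*(-1/2) = -13/2 ≈ -6.5000)
b(w) = 7 - 4*w**2/5 (b(w) = 7 - (w + w)*(w + w)/5 = 7 - 2*w*2*w/5 = 7 - 4*w**2/5)
m(W) = -134/35 (m(W) = (7 - 4*(-13/2)**2/5)/7 = (7 - 4/5*169/4)/7 = (7 - 169/5)/7 = (1/7)*(-134/5) = -134/35)
(-19795 - 45763)*(m(169) - 3504) = (-19795 - 45763)*(-134/35 - 3504) = -65558*(-122774/35) = 8048817892/35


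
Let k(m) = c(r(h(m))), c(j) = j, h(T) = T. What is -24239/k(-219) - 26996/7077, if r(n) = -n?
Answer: -59150509/516621 ≈ -114.49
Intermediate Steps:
k(m) = -m
-24239/k(-219) - 26996/7077 = -24239/((-1*(-219))) - 26996/7077 = -24239/219 - 26996*1/7077 = -24239*1/219 - 26996/7077 = -24239/219 - 26996/7077 = -59150509/516621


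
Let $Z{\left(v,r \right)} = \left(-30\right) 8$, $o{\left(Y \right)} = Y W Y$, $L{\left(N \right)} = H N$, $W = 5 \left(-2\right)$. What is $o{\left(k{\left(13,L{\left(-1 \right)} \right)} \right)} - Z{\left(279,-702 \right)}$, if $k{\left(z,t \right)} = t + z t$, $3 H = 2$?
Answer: $- \frac{5680}{9} \approx -631.11$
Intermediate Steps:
$H = \frac{2}{3}$ ($H = \frac{1}{3} \cdot 2 = \frac{2}{3} \approx 0.66667$)
$W = -10$
$L{\left(N \right)} = \frac{2 N}{3}$
$k{\left(z,t \right)} = t + t z$
$o{\left(Y \right)} = - 10 Y^{2}$ ($o{\left(Y \right)} = Y \left(-10\right) Y = - 10 Y Y = - 10 Y^{2}$)
$Z{\left(v,r \right)} = -240$
$o{\left(k{\left(13,L{\left(-1 \right)} \right)} \right)} - Z{\left(279,-702 \right)} = - 10 \left(\frac{2}{3} \left(-1\right) \left(1 + 13\right)\right)^{2} - -240 = - 10 \left(\left(- \frac{2}{3}\right) 14\right)^{2} + 240 = - 10 \left(- \frac{28}{3}\right)^{2} + 240 = \left(-10\right) \frac{784}{9} + 240 = - \frac{7840}{9} + 240 = - \frac{5680}{9}$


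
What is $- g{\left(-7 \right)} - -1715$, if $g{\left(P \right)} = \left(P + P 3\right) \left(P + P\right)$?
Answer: $1323$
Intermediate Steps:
$g{\left(P \right)} = 8 P^{2}$ ($g{\left(P \right)} = \left(P + 3 P\right) 2 P = 4 P 2 P = 8 P^{2}$)
$- g{\left(-7 \right)} - -1715 = - 8 \left(-7\right)^{2} - -1715 = - 8 \cdot 49 + 1715 = \left(-1\right) 392 + 1715 = -392 + 1715 = 1323$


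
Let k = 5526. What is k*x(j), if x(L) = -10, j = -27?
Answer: -55260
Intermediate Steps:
k*x(j) = 5526*(-10) = -55260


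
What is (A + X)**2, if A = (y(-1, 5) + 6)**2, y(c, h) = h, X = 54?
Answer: 30625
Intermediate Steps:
A = 121 (A = (5 + 6)**2 = 11**2 = 121)
(A + X)**2 = (121 + 54)**2 = 175**2 = 30625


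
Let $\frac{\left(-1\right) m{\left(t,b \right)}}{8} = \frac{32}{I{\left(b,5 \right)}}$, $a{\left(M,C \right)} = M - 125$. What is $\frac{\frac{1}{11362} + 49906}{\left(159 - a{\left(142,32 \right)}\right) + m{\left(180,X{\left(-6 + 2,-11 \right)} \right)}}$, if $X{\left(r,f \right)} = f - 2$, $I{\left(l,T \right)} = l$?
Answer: $\frac{567031973}{1837148} \approx 308.65$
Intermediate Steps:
$X{\left(r,f \right)} = -2 + f$ ($X{\left(r,f \right)} = f - 2 = -2 + f$)
$a{\left(M,C \right)} = -125 + M$
$m{\left(t,b \right)} = - \frac{256}{b}$ ($m{\left(t,b \right)} = - 8 \frac{32}{b} = - \frac{256}{b}$)
$\frac{\frac{1}{11362} + 49906}{\left(159 - a{\left(142,32 \right)}\right) + m{\left(180,X{\left(-6 + 2,-11 \right)} \right)}} = \frac{\frac{1}{11362} + 49906}{\left(159 - \left(-125 + 142\right)\right) - \frac{256}{-2 - 11}} = \frac{\frac{1}{11362} + 49906}{\left(159 - 17\right) - \frac{256}{-13}} = \frac{567031973}{11362 \left(\left(159 - 17\right) - - \frac{256}{13}\right)} = \frac{567031973}{11362 \left(142 + \frac{256}{13}\right)} = \frac{567031973}{11362 \cdot \frac{2102}{13}} = \frac{567031973}{11362} \cdot \frac{13}{2102} = \frac{567031973}{1837148}$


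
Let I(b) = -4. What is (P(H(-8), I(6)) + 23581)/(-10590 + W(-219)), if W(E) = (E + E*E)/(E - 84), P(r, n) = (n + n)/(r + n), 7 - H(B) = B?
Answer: -26197683/11940544 ≈ -2.1940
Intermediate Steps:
H(B) = 7 - B
P(r, n) = 2*n/(n + r) (P(r, n) = (2*n)/(n + r) = 2*n/(n + r))
W(E) = (E + E**2)/(-84 + E)
(P(H(-8), I(6)) + 23581)/(-10590 + W(-219)) = (2*(-4)/(-4 + (7 - 1*(-8))) + 23581)/(-10590 - 219*(1 - 219)/(-84 - 219)) = (2*(-4)/(-4 + (7 + 8)) + 23581)/(-10590 - 219*(-218)/(-303)) = (2*(-4)/(-4 + 15) + 23581)/(-10590 - 219*(-1/303)*(-218)) = (2*(-4)/11 + 23581)/(-10590 - 15914/101) = (2*(-4)*(1/11) + 23581)/(-1085504/101) = (-8/11 + 23581)*(-101/1085504) = (259383/11)*(-101/1085504) = -26197683/11940544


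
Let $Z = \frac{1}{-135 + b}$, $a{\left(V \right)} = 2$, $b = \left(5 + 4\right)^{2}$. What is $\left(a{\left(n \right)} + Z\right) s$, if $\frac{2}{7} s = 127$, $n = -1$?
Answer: $\frac{95123}{108} \approx 880.77$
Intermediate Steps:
$b = 81$ ($b = 9^{2} = 81$)
$s = \frac{889}{2}$ ($s = \frac{7}{2} \cdot 127 = \frac{889}{2} \approx 444.5$)
$Z = - \frac{1}{54}$ ($Z = \frac{1}{-135 + 81} = \frac{1}{-54} = - \frac{1}{54} \approx -0.018519$)
$\left(a{\left(n \right)} + Z\right) s = \left(2 - \frac{1}{54}\right) \frac{889}{2} = \frac{107}{54} \cdot \frac{889}{2} = \frac{95123}{108}$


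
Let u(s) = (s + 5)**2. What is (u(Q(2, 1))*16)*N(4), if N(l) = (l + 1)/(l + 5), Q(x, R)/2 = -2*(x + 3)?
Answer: 2000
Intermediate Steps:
Q(x, R) = -12 - 4*x (Q(x, R) = 2*(-2*(x + 3)) = 2*(-2*(3 + x)) = 2*(-6 - 2*x) = -12 - 4*x)
N(l) = (1 + l)/(5 + l)
u(s) = (5 + s)**2
(u(Q(2, 1))*16)*N(4) = ((5 + (-12 - 4*2))**2*16)*((1 + 4)/(5 + 4)) = ((5 + (-12 - 8))**2*16)*(5/9) = ((5 - 20)**2*16)*((1/9)*5) = ((-15)**2*16)*(5/9) = (225*16)*(5/9) = 3600*(5/9) = 2000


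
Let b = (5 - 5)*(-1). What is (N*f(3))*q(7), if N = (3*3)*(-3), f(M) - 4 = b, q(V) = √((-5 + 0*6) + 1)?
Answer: -216*I ≈ -216.0*I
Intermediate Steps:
b = 0 (b = 0*(-1) = 0)
q(V) = 2*I (q(V) = √((-5 + 0) + 1) = √(-5 + 1) = √(-4) = 2*I)
f(M) = 4 (f(M) = 4 + 0 = 4)
N = -27 (N = 9*(-3) = -27)
(N*f(3))*q(7) = (-27*4)*(2*I) = -216*I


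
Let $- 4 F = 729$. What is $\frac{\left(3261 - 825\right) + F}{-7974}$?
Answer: $- \frac{3005}{10632} \approx -0.28264$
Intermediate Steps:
$F = - \frac{729}{4}$ ($F = \left(- \frac{1}{4}\right) 729 = - \frac{729}{4} \approx -182.25$)
$\frac{\left(3261 - 825\right) + F}{-7974} = \frac{\left(3261 - 825\right) - \frac{729}{4}}{-7974} = \left(2436 - \frac{729}{4}\right) \left(- \frac{1}{7974}\right) = \frac{9015}{4} \left(- \frac{1}{7974}\right) = - \frac{3005}{10632}$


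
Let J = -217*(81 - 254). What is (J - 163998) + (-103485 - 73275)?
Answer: -303217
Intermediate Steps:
J = 37541 (J = -217*(-173) = 37541)
(J - 163998) + (-103485 - 73275) = (37541 - 163998) + (-103485 - 73275) = -126457 - 176760 = -303217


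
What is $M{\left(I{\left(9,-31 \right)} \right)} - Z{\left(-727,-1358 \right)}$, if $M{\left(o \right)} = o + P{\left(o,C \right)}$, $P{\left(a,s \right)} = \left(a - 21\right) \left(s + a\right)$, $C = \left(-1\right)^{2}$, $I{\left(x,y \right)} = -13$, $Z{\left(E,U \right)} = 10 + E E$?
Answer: $-528144$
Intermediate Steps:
$Z{\left(E,U \right)} = 10 + E^{2}$
$C = 1$
$P{\left(a,s \right)} = \left(-21 + a\right) \left(a + s\right)$
$M{\left(o \right)} = -21 + o^{2} - 19 o$ ($M{\left(o \right)} = o + \left(o^{2} - 21 o - 21 + o 1\right) = o + \left(o^{2} - 21 o - 21 + o\right) = o - \left(21 - o^{2} + 20 o\right) = -21 + o^{2} - 19 o$)
$M{\left(I{\left(9,-31 \right)} \right)} - Z{\left(-727,-1358 \right)} = \left(-21 + \left(-13\right)^{2} - -247\right) - \left(10 + \left(-727\right)^{2}\right) = \left(-21 + 169 + 247\right) - \left(10 + 528529\right) = 395 - 528539 = -528144$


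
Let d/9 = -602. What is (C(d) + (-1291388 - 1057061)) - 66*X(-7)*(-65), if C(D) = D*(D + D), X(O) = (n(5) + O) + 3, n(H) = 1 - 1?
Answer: 56343839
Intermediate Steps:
n(H) = 0
X(O) = 3 + O (X(O) = (0 + O) + 3 = O + 3 = 3 + O)
d = -5418 (d = 9*(-602) = -5418)
C(D) = 2*D² (C(D) = D*(2*D) = 2*D²)
(C(d) + (-1291388 - 1057061)) - 66*X(-7)*(-65) = (2*(-5418)² + (-1291388 - 1057061)) - 66*(3 - 7)*(-65) = (2*29354724 - 2348449) - 66*(-4)*(-65) = (58709448 - 2348449) + 264*(-65) = 56360999 - 17160 = 56343839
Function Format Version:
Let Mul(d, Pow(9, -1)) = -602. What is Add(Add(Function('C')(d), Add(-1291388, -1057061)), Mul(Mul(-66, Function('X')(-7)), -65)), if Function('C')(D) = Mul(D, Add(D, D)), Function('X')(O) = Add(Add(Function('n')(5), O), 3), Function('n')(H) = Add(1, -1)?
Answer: 56343839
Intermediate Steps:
Function('n')(H) = 0
Function('X')(O) = Add(3, O) (Function('X')(O) = Add(Add(0, O), 3) = Add(O, 3) = Add(3, O))
d = -5418 (d = Mul(9, -602) = -5418)
Function('C')(D) = Mul(2, Pow(D, 2)) (Function('C')(D) = Mul(D, Mul(2, D)) = Mul(2, Pow(D, 2)))
Add(Add(Function('C')(d), Add(-1291388, -1057061)), Mul(Mul(-66, Function('X')(-7)), -65)) = Add(Add(Mul(2, Pow(-5418, 2)), Add(-1291388, -1057061)), Mul(Mul(-66, Add(3, -7)), -65)) = Add(Add(Mul(2, 29354724), -2348449), Mul(Mul(-66, -4), -65)) = Add(Add(58709448, -2348449), Mul(264, -65)) = Add(56360999, -17160) = 56343839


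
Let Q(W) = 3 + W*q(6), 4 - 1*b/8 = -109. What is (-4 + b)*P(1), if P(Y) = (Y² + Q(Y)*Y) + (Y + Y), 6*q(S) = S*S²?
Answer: 37800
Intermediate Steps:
q(S) = S³/6 (q(S) = (S*S²)/6 = S³/6)
b = 904 (b = 32 - 8*(-109) = 32 + 872 = 904)
Q(W) = 3 + 36*W (Q(W) = 3 + W*((⅙)*6³) = 3 + W*((⅙)*216) = 3 + W*36 = 3 + 36*W)
P(Y) = Y² + 2*Y + Y*(3 + 36*Y) (P(Y) = (Y² + (3 + 36*Y)*Y) + (Y + Y) = (Y² + Y*(3 + 36*Y)) + 2*Y = Y² + 2*Y + Y*(3 + 36*Y))
(-4 + b)*P(1) = (-4 + 904)*(1*(5 + 37*1)) = 900*(1*(5 + 37)) = 900*(1*42) = 900*42 = 37800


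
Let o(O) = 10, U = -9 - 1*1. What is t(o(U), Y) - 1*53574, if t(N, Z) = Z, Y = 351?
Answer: -53223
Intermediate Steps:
U = -10 (U = -9 - 1 = -10)
t(o(U), Y) - 1*53574 = 351 - 1*53574 = 351 - 53574 = -53223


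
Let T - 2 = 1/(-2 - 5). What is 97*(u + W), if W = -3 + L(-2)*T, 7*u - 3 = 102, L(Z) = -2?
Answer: 5626/7 ≈ 803.71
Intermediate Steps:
u = 15 (u = 3/7 + (⅐)*102 = 3/7 + 102/7 = 15)
T = 13/7 (T = 2 + 1/(-2 - 5) = 2 + 1/(-7) = 2 - ⅐ = 13/7 ≈ 1.8571)
W = -47/7 (W = -3 - 2*13/7 = -3 - 26/7 = -47/7 ≈ -6.7143)
97*(u + W) = 97*(15 - 47/7) = 97*(58/7) = 5626/7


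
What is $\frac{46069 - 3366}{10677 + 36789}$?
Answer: $\frac{42703}{47466} \approx 0.89965$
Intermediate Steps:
$\frac{46069 - 3366}{10677 + 36789} = \frac{42703}{47466}$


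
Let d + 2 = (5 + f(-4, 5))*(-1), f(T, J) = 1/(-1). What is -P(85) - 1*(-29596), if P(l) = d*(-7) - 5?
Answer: 29559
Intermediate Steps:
f(T, J) = -1
d = -6 (d = -2 + (5 - 1)*(-1) = -2 + 4*(-1) = -2 - 4 = -6)
P(l) = 37 (P(l) = -6*(-7) - 5 = 42 - 5 = 37)
-P(85) - 1*(-29596) = -1*37 - 1*(-29596) = -37 + 29596 = 29559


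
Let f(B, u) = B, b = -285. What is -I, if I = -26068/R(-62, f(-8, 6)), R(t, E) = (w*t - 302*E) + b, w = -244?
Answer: 26068/17259 ≈ 1.5104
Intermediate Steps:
R(t, E) = -285 - 302*E - 244*t (R(t, E) = (-244*t - 302*E) - 285 = (-302*E - 244*t) - 285 = -285 - 302*E - 244*t)
I = -26068/17259 (I = -26068/(-285 - 302*(-8) - 244*(-62)) = -26068/(-285 + 2416 + 15128) = -26068/17259 ≈ -1.5104)
-I = -1*(-26068/17259) = 26068/17259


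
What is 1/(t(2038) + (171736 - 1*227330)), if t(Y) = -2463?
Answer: -1/58057 ≈ -1.7224e-5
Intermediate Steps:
1/(t(2038) + (171736 - 1*227330)) = 1/(-2463 + (171736 - 1*227330)) = 1/(-2463 + (171736 - 227330)) = 1/(-2463 - 55594) = 1/(-58057) = -1/58057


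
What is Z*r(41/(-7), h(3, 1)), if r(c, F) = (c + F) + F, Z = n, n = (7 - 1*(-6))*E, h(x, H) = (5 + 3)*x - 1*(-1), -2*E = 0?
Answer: 0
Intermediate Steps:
E = 0 (E = -1/2*0 = 0)
h(x, H) = 1 + 8*x (h(x, H) = 8*x + 1 = 1 + 8*x)
n = 0 (n = (7 - 1*(-6))*0 = (7 + 6)*0 = 13*0 = 0)
Z = 0
r(c, F) = c + 2*F (r(c, F) = (F + c) + F = c + 2*F)
Z*r(41/(-7), h(3, 1)) = 0*(41/(-7) + 2*(1 + 8*3)) = 0*(41*(-1/7) + 2*(1 + 24)) = 0*(-41/7 + 2*25) = 0*(-41/7 + 50) = 0*(309/7) = 0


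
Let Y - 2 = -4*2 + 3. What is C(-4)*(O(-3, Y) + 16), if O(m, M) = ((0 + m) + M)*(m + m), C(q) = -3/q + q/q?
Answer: 91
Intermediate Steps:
Y = -3 (Y = 2 + (-4*2 + 3) = 2 + (-8 + 3) = 2 - 5 = -3)
C(q) = 1 - 3/q (C(q) = -3/q + 1 = 1 - 3/q)
O(m, M) = 2*m*(M + m) (O(m, M) = (m + M)*(2*m) = (M + m)*(2*m) = 2*m*(M + m))
C(-4)*(O(-3, Y) + 16) = ((-3 - 4)/(-4))*(2*(-3)*(-3 - 3) + 16) = (-¼*(-7))*(2*(-3)*(-6) + 16) = 7*(36 + 16)/4 = (7/4)*52 = 91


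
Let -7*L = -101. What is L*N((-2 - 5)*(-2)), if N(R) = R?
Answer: 202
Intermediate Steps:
L = 101/7 (L = -1/7*(-101) = 101/7 ≈ 14.429)
L*N((-2 - 5)*(-2)) = 101*((-2 - 5)*(-2))/7 = 101*(-7*(-2))/7 = (101/7)*14 = 202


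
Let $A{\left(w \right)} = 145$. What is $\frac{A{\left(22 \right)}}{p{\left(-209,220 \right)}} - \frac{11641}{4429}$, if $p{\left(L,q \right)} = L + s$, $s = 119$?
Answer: $- \frac{337979}{79722} \approx -4.2395$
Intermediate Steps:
$p{\left(L,q \right)} = 119 + L$ ($p{\left(L,q \right)} = L + 119 = 119 + L$)
$\frac{A{\left(22 \right)}}{p{\left(-209,220 \right)}} - \frac{11641}{4429} = \frac{145}{119 - 209} - \frac{11641}{4429} = \frac{145}{-90} - \frac{11641}{4429} = 145 \left(- \frac{1}{90}\right) - \frac{11641}{4429} = - \frac{29}{18} - \frac{11641}{4429} = - \frac{337979}{79722}$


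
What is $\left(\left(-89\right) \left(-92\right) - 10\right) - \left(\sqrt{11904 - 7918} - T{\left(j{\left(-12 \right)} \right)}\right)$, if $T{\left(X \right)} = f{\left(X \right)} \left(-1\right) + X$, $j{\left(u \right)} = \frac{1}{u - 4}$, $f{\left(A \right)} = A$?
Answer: $8178 - \sqrt{3986} \approx 8114.9$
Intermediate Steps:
$j{\left(u \right)} = \frac{1}{-4 + u}$
$T{\left(X \right)} = 0$ ($T{\left(X \right)} = X \left(-1\right) + X = - X + X = 0$)
$\left(\left(-89\right) \left(-92\right) - 10\right) - \left(\sqrt{11904 - 7918} - T{\left(j{\left(-12 \right)} \right)}\right) = \left(\left(-89\right) \left(-92\right) - 10\right) - \left(\sqrt{11904 - 7918} - 0\right) = \left(8188 - 10\right) - \left(\sqrt{3986} + 0\right) = 8178 - \sqrt{3986}$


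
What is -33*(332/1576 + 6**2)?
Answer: -470811/394 ≈ -1195.0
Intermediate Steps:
-33*(332/1576 + 6**2) = -33*(332*(1/1576) + 36) = -33*(83/394 + 36) = -33*14267/394 = -470811/394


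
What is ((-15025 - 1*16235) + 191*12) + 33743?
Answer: 4775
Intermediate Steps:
((-15025 - 1*16235) + 191*12) + 33743 = ((-15025 - 16235) + 2292) + 33743 = (-31260 + 2292) + 33743 = -28968 + 33743 = 4775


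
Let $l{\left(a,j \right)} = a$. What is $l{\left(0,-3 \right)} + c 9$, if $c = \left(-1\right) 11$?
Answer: $-99$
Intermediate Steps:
$c = -11$
$l{\left(0,-3 \right)} + c 9 = 0 - 99 = -99$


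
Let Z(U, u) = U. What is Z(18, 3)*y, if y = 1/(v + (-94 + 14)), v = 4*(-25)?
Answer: -⅒ ≈ -0.10000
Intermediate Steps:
v = -100
y = -1/180 (y = 1/(-100 + (-94 + 14)) = 1/(-100 - 80) = 1/(-180) = -1/180 ≈ -0.0055556)
Z(18, 3)*y = 18*(-1/180) = -⅒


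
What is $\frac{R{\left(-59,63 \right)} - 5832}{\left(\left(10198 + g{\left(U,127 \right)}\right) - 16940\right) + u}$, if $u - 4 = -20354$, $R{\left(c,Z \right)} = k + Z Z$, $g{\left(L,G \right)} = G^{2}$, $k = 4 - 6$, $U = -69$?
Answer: $\frac{1865}{10963} \approx 0.17012$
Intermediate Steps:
$k = -2$ ($k = 4 - 6 = -2$)
$R{\left(c,Z \right)} = -2 + Z^{2}$ ($R{\left(c,Z \right)} = -2 + Z Z = -2 + Z^{2}$)
$u = -20350$ ($u = 4 - 20354 = -20350$)
$\frac{R{\left(-59,63 \right)} - 5832}{\left(\left(10198 + g{\left(U,127 \right)}\right) - 16940\right) + u} = \frac{\left(-2 + 63^{2}\right) - 5832}{\left(\left(10198 + 127^{2}\right) - 16940\right) - 20350} = \frac{\left(-2 + 3969\right) - 5832}{\left(\left(10198 + 16129\right) - 16940\right) - 20350} = \frac{3967 - 5832}{\left(26327 - 16940\right) - 20350} = - \frac{1865}{9387 - 20350} = - \frac{1865}{-10963} = \left(-1865\right) \left(- \frac{1}{10963}\right) = \frac{1865}{10963}$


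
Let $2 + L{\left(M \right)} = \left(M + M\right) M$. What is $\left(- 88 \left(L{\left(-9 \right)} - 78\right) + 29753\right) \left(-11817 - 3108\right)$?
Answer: $-336364725$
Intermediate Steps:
$L{\left(M \right)} = -2 + 2 M^{2}$ ($L{\left(M \right)} = -2 + \left(M + M\right) M = -2 + 2 M M = -2 + 2 M^{2}$)
$\left(- 88 \left(L{\left(-9 \right)} - 78\right) + 29753\right) \left(-11817 - 3108\right) = \left(- 88 \left(\left(-2 + 2 \left(-9\right)^{2}\right) - 78\right) + 29753\right) \left(-11817 - 3108\right) = \left(- 88 \left(\left(-2 + 2 \cdot 81\right) - 78\right) + 29753\right) \left(-14925\right) = \left(- 88 \left(\left(-2 + 162\right) - 78\right) + 29753\right) \left(-14925\right) = \left(- 88 \left(160 - 78\right) + 29753\right) \left(-14925\right) = \left(\left(-88\right) 82 + 29753\right) \left(-14925\right) = \left(-7216 + 29753\right) \left(-14925\right) = 22537 \left(-14925\right) = -336364725$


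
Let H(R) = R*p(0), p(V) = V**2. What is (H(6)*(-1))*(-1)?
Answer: 0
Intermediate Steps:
H(R) = 0 (H(R) = R*0**2 = R*0 = 0)
(H(6)*(-1))*(-1) = (0*(-1))*(-1) = 0*(-1) = 0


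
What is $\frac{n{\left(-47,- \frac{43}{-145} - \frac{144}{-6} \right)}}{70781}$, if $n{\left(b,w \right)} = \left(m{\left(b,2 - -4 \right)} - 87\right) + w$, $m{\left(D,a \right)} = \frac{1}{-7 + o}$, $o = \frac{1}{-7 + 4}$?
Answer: $- \frac{200459}{225791390} \approx -0.00088781$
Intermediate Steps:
$o = - \frac{1}{3}$ ($o = \frac{1}{-3} = - \frac{1}{3} \approx -0.33333$)
$m{\left(D,a \right)} = - \frac{3}{22}$ ($m{\left(D,a \right)} = \frac{1}{-7 - \frac{1}{3}} = \frac{1}{- \frac{22}{3}} = - \frac{3}{22}$)
$n{\left(b,w \right)} = - \frac{1917}{22} + w$ ($n{\left(b,w \right)} = \left(- \frac{3}{22} - 87\right) + w = - \frac{1917}{22} + w$)
$\frac{n{\left(-47,- \frac{43}{-145} - \frac{144}{-6} \right)}}{70781} = \frac{- \frac{1917}{22} - \left(-24 - \frac{43}{145}\right)}{70781} = \left(- \frac{1917}{22} - - \frac{3523}{145}\right) \frac{1}{70781} = \left(- \frac{1917}{22} + \left(\frac{43}{145} + 24\right)\right) \frac{1}{70781} = \left(- \frac{1917}{22} + \frac{3523}{145}\right) \frac{1}{70781} = \left(- \frac{200459}{3190}\right) \frac{1}{70781} = - \frac{200459}{225791390}$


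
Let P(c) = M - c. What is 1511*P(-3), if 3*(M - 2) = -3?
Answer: 6044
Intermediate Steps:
M = 1 (M = 2 + (1/3)*(-3) = 2 - 1 = 1)
P(c) = 1 - c
1511*P(-3) = 1511*(1 - 1*(-3)) = 1511*(1 + 3) = 1511*4 = 6044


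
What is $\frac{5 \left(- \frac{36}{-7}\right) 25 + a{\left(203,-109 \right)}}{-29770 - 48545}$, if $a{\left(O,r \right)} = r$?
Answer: $- \frac{3737}{548205} \approx -0.0068168$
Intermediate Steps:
$\frac{5 \left(- \frac{36}{-7}\right) 25 + a{\left(203,-109 \right)}}{-29770 - 48545} = \frac{5 \left(- \frac{36}{-7}\right) 25 - 109}{-29770 - 48545} = \frac{5 \left(\left(-36\right) \left(- \frac{1}{7}\right)\right) 25 - 109}{-78315} = \left(5 \cdot \frac{36}{7} \cdot 25 - 109\right) \left(- \frac{1}{78315}\right) = \left(\frac{180}{7} \cdot 25 - 109\right) \left(- \frac{1}{78315}\right) = \left(\frac{4500}{7} - 109\right) \left(- \frac{1}{78315}\right) = \frac{3737}{7} \left(- \frac{1}{78315}\right) = - \frac{3737}{548205}$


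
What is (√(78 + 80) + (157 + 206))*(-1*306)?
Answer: -111078 - 306*√158 ≈ -1.1492e+5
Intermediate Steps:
(√(78 + 80) + (157 + 206))*(-1*306) = (√158 + 363)*(-306) = (363 + √158)*(-306) = -111078 - 306*√158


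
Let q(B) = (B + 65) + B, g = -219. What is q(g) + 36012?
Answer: 35639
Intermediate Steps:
q(B) = 65 + 2*B (q(B) = (65 + B) + B = 65 + 2*B)
q(g) + 36012 = (65 + 2*(-219)) + 36012 = (65 - 438) + 36012 = -373 + 36012 = 35639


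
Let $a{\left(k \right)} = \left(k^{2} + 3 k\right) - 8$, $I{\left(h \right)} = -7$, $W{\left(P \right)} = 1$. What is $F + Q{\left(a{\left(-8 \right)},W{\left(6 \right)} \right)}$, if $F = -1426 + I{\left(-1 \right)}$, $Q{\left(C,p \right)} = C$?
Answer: $-1401$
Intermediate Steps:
$a{\left(k \right)} = -8 + k^{2} + 3 k$
$F = -1433$ ($F = -1426 - 7 = -1433$)
$F + Q{\left(a{\left(-8 \right)},W{\left(6 \right)} \right)} = -1433 + \left(-8 + \left(-8\right)^{2} + 3 \left(-8\right)\right) = -1433 - -32 = -1433 + 32 = -1401$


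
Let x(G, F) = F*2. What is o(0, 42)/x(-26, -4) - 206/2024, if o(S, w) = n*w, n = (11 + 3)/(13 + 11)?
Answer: -12809/4048 ≈ -3.1643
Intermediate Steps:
n = 7/12 (n = 14/24 = 14*(1/24) = 7/12 ≈ 0.58333)
x(G, F) = 2*F
o(S, w) = 7*w/12
o(0, 42)/x(-26, -4) - 206/2024 = ((7/12)*42)/((2*(-4))) - 206/2024 = (49/2)/(-8) - 206*1/2024 = (49/2)*(-⅛) - 103/1012 = -49/16 - 103/1012 = -12809/4048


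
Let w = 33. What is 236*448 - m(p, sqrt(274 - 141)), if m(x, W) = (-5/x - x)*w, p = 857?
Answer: 114845878/857 ≈ 1.3401e+5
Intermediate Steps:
m(x, W) = -165/x - 33*x (m(x, W) = (-5/x - x)*33 = (-x - 5/x)*33 = -165/x - 33*x)
236*448 - m(p, sqrt(274 - 141)) = 236*448 - (-165/857 - 33*857) = 105728 - (-165*1/857 - 28281) = 105728 - (-165/857 - 28281) = 105728 - 1*(-24236982/857) = 105728 + 24236982/857 = 114845878/857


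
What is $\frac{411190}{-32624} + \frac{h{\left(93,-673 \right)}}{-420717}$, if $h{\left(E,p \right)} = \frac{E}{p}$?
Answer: $- \frac{19404229733293}{1539540376264} \approx -12.604$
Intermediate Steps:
$\frac{411190}{-32624} + \frac{h{\left(93,-673 \right)}}{-420717} = \frac{411190}{-32624} + \frac{93 \frac{1}{-673}}{-420717} = 411190 \left(- \frac{1}{32624}\right) + 93 \left(- \frac{1}{673}\right) \left(- \frac{1}{420717}\right) = - \frac{205595}{16312} - - \frac{31}{94380847} = - \frac{205595}{16312} + \frac{31}{94380847} = - \frac{19404229733293}{1539540376264}$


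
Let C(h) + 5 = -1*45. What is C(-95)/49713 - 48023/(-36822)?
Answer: 795175433/610177362 ≈ 1.3032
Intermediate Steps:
C(h) = -50 (C(h) = -5 - 1*45 = -5 - 45 = -50)
C(-95)/49713 - 48023/(-36822) = -50/49713 - 48023/(-36822) = -50*1/49713 - 48023*(-1/36822) = -50/49713 + 48023/36822 = 795175433/610177362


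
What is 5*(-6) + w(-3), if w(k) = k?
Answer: -33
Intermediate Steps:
5*(-6) + w(-3) = 5*(-6) - 3 = -30 - 3 = -33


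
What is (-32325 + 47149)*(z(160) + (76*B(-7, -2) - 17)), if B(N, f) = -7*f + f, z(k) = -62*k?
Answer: -133786600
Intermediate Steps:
B(N, f) = -6*f
(-32325 + 47149)*(z(160) + (76*B(-7, -2) - 17)) = (-32325 + 47149)*(-62*160 + (76*(-6*(-2)) - 17)) = 14824*(-9920 + (76*12 - 17)) = 14824*(-9920 + (912 - 17)) = 14824*(-9920 + 895) = 14824*(-9025) = -133786600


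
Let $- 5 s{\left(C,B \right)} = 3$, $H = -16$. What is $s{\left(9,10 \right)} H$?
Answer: $\frac{48}{5} \approx 9.6$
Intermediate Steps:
$s{\left(C,B \right)} = - \frac{3}{5}$ ($s{\left(C,B \right)} = \left(- \frac{1}{5}\right) 3 = - \frac{3}{5}$)
$s{\left(9,10 \right)} H = \left(- \frac{3}{5}\right) \left(-16\right) = \frac{48}{5}$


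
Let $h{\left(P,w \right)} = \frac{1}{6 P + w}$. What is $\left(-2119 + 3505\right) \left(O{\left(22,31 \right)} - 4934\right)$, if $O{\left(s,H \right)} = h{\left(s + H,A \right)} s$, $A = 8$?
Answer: $- \frac{1114664166}{163} \approx -6.8384 \cdot 10^{6}$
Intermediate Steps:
$h{\left(P,w \right)} = \frac{1}{w + 6 P}$
$O{\left(s,H \right)} = \frac{s}{8 + 6 H + 6 s}$ ($O{\left(s,H \right)} = \frac{s}{8 + 6 \left(s + H\right)} = \frac{s}{8 + 6 \left(H + s\right)} = \frac{s}{8 + \left(6 H + 6 s\right)} = \frac{s}{8 + 6 H + 6 s}$)
$\left(-2119 + 3505\right) \left(O{\left(22,31 \right)} - 4934\right) = \left(-2119 + 3505\right) \left(\frac{1}{2} \cdot 22 \frac{1}{4 + 3 \cdot 31 + 3 \cdot 22} - 4934\right) = 1386 \left(\frac{1}{2} \cdot 22 \frac{1}{4 + 93 + 66} - 4934\right) = 1386 \left(\frac{1}{2} \cdot 22 \cdot \frac{1}{163} - 4934\right) = 1386 \left(\frac{11}{163} - 4934\right) = 1386 \left(- \frac{804231}{163}\right) = - \frac{1114664166}{163}$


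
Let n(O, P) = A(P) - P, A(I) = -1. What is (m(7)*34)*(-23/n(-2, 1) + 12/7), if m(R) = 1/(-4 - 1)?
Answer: -629/7 ≈ -89.857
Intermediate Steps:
m(R) = -1/5 (m(R) = 1/(-5) = -1/5)
n(O, P) = -1 - P
(m(7)*34)*(-23/n(-2, 1) + 12/7) = (-1/5*34)*(-23/(-1 - 1*1) + 12/7) = -34*(-23/(-1 - 1) + 12*(1/7))/5 = -34*(-23/(-2) + 12/7)/5 = -34*(-23*(-1/2) + 12/7)/5 = -34*(23/2 + 12/7)/5 = -34/5*185/14 = -629/7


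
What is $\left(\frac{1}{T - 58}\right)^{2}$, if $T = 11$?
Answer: $\frac{1}{2209} \approx 0.00045269$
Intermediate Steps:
$\left(\frac{1}{T - 58}\right)^{2} = \left(\frac{1}{11 - 58}\right)^{2} = \left(\frac{1}{-47}\right)^{2} = \left(- \frac{1}{47}\right)^{2} = \frac{1}{2209}$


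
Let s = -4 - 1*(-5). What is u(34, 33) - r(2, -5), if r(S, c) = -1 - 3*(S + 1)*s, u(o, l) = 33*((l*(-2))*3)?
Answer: -6524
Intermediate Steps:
u(o, l) = -198*l (u(o, l) = 33*(-2*l*3) = 33*(-6*l) = -198*l)
s = 1 (s = -4 + 5 = 1)
r(S, c) = -4 - 3*S (r(S, c) = -1 - 3*(S + 1) = -1 - 3*(1 + S) = -1 + (-3 - 3*S) = -4 - 3*S)
u(34, 33) - r(2, -5) = -198*33 - (-4 - 3*2) = -6534 - (-4 - 6) = -6534 - 1*(-10) = -6534 + 10 = -6524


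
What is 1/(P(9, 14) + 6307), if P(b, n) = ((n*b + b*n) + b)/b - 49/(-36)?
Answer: 36/228145 ≈ 0.00015779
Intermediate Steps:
P(b, n) = 49/36 + (b + 2*b*n)/b (P(b, n) = ((b*n + b*n) + b)/b - 49*(-1/36) = (2*b*n + b)/b + 49/36 = (b + 2*b*n)/b + 49/36 = 49/36 + (b + 2*b*n)/b)
1/(P(9, 14) + 6307) = 1/((85/36 + 2*14) + 6307) = 1/((85/36 + 28) + 6307) = 1/(1093/36 + 6307) = 1/(228145/36) = 36/228145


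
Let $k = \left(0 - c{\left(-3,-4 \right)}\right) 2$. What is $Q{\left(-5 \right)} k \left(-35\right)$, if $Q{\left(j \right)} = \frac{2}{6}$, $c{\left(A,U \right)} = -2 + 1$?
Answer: $- \frac{70}{3} \approx -23.333$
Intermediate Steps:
$c{\left(A,U \right)} = -1$
$k = 2$ ($k = \left(0 - -1\right) 2 = \left(0 + 1\right) 2 = 1 \cdot 2 = 2$)
$Q{\left(j \right)} = \frac{1}{3}$ ($Q{\left(j \right)} = 2 \cdot \frac{1}{6} = \frac{1}{3}$)
$Q{\left(-5 \right)} k \left(-35\right) = \frac{1}{3} \cdot 2 \left(-35\right) = \frac{2}{3} \left(-35\right) = - \frac{70}{3}$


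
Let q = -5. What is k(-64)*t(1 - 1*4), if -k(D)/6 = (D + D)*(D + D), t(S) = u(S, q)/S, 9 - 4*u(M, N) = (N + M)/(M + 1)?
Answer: 40960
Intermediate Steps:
u(M, N) = 9/4 - (M + N)/(4*(1 + M)) (u(M, N) = 9/4 - (N + M)/(4*(M + 1)) = 9/4 - (M + N)/(4*(1 + M)))
t(S) = (14 + 8*S)/(4*S*(1 + S)) (t(S) = ((9 - 1*(-5) + 8*S)/(4*(1 + S)))/S = ((9 + 5 + 8*S)/(4*(1 + S)))/S = ((14 + 8*S)/(4*(1 + S)))/S = (14 + 8*S)/(4*S*(1 + S)))
k(D) = -24*D² (k(D) = -6*(D + D)*(D + D) = -6*2*D*2*D = -24*D²)
k(-64)*t(1 - 1*4) = (-24*(-64)²)*((7 + 4*(1 - 1*4))/(2*(1 - 1*4)*(1 + (1 - 1*4)))) = (-24*4096)*((7 + 4*(1 - 4))/(2*(1 - 4)*(1 + (1 - 4)))) = -49152*(7 + 4*(-3))/((-3)*(1 - 3)) = -49152*(-1)*(7 - 12)/(3*(-2)) = -49152*(-1)*(-1)*(-5)/(3*2) = -98304*(-5/12) = 40960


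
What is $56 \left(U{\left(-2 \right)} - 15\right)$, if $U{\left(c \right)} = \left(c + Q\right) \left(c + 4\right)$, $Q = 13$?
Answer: $392$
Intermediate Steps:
$U{\left(c \right)} = \left(4 + c\right) \left(13 + c\right)$ ($U{\left(c \right)} = \left(c + 13\right) \left(c + 4\right) = \left(13 + c\right) \left(4 + c\right) = \left(4 + c\right) \left(13 + c\right)$)
$56 \left(U{\left(-2 \right)} - 15\right) = 56 \left(\left(52 + \left(-2\right)^{2} + 17 \left(-2\right)\right) - 15\right) = 56 \left(\left(52 + 4 - 34\right) - 15\right) = 56 \left(22 - 15\right) = 56 \cdot 7 = 392$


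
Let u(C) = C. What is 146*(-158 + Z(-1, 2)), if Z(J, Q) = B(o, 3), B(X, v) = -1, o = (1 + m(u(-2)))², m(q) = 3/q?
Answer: -23214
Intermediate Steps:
o = ¼ (o = (1 + 3/(-2))² = (1 + 3*(-½))² = (1 - 3/2)² = (-½)² = ¼ ≈ 0.25000)
Z(J, Q) = -1
146*(-158 + Z(-1, 2)) = 146*(-158 - 1) = 146*(-159) = -23214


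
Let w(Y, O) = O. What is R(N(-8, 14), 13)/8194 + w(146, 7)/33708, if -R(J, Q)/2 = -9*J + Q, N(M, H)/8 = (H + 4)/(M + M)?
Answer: -3139873/138101676 ≈ -0.022736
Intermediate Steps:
N(M, H) = 4*(4 + H)/M (N(M, H) = 8*((H + 4)/(M + M)) = 8*((4 + H)/((2*M))) = 8*((4 + H)*(1/(2*M))) = 8*((4 + H)/(2*M)) = 4*(4 + H)/M)
R(J, Q) = -2*Q + 18*J (R(J, Q) = -2*(-9*J + Q) = -2*(Q - 9*J) = -2*Q + 18*J)
R(N(-8, 14), 13)/8194 + w(146, 7)/33708 = (-2*13 + 18*(4*(4 + 14)/(-8)))/8194 + 7/33708 = (-26 + 18*(4*(-⅛)*18))*(1/8194) + 7*(1/33708) = (-26 + 18*(-9))*(1/8194) + 7/33708 = (-26 - 162)*(1/8194) + 7/33708 = -188*1/8194 + 7/33708 = -94/4097 + 7/33708 = -3139873/138101676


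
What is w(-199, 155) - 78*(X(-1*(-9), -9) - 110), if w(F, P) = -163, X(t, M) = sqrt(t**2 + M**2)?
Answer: 8417 - 702*sqrt(2) ≈ 7424.2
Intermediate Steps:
X(t, M) = sqrt(M**2 + t**2)
w(-199, 155) - 78*(X(-1*(-9), -9) - 110) = -163 - 78*(sqrt((-9)**2 + (-1*(-9))**2) - 110) = -163 - 78*(sqrt(81 + 9**2) - 110) = -163 - 78*(sqrt(81 + 81) - 110) = -163 - 78*(sqrt(162) - 110) = -163 - 78*(9*sqrt(2) - 110) = -163 - 78*(-110 + 9*sqrt(2)) = -163 - (-8580 + 702*sqrt(2)) = -163 + (8580 - 702*sqrt(2)) = 8417 - 702*sqrt(2)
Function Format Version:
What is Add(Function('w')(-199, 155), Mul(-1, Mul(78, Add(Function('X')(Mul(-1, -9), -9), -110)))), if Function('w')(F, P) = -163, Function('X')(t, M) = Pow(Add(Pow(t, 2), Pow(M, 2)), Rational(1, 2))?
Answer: Add(8417, Mul(-702, Pow(2, Rational(1, 2)))) ≈ 7424.2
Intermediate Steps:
Function('X')(t, M) = Pow(Add(Pow(M, 2), Pow(t, 2)), Rational(1, 2))
Add(Function('w')(-199, 155), Mul(-1, Mul(78, Add(Function('X')(Mul(-1, -9), -9), -110)))) = Add(-163, Mul(-1, Mul(78, Add(Pow(Add(Pow(-9, 2), Pow(Mul(-1, -9), 2)), Rational(1, 2)), -110)))) = Add(-163, Mul(-1, Mul(78, Add(Pow(Add(81, Pow(9, 2)), Rational(1, 2)), -110)))) = Add(-163, Mul(-1, Mul(78, Add(Pow(Add(81, 81), Rational(1, 2)), -110)))) = Add(-163, Mul(-1, Mul(78, Add(Pow(162, Rational(1, 2)), -110)))) = Add(-163, Mul(-1, Mul(78, Add(Mul(9, Pow(2, Rational(1, 2))), -110)))) = Add(-163, Mul(-1, Mul(78, Add(-110, Mul(9, Pow(2, Rational(1, 2))))))) = Add(-163, Mul(-1, Add(-8580, Mul(702, Pow(2, Rational(1, 2)))))) = Add(-163, Add(8580, Mul(-702, Pow(2, Rational(1, 2))))) = Add(8417, Mul(-702, Pow(2, Rational(1, 2))))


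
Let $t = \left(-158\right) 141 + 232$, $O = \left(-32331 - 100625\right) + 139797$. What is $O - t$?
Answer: $28887$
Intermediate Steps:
$O = 6841$ ($O = -132956 + 139797 = 6841$)
$t = -22046$ ($t = -22278 + 232 = -22046$)
$O - t = 6841 - -22046 = 6841 + 22046 = 28887$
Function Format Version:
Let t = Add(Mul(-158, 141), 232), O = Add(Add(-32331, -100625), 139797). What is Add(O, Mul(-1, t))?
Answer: 28887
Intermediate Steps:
O = 6841 (O = Add(-132956, 139797) = 6841)
t = -22046 (t = Add(-22278, 232) = -22046)
Add(O, Mul(-1, t)) = Add(6841, Mul(-1, -22046)) = Add(6841, 22046) = 28887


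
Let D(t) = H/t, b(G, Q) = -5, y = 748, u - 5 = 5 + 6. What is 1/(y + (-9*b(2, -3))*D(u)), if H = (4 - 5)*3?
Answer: 16/11833 ≈ 0.0013521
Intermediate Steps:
u = 16 (u = 5 + (5 + 6) = 5 + 11 = 16)
H = -3 (H = -1*3 = -3)
D(t) = -3/t
1/(y + (-9*b(2, -3))*D(u)) = 1/(748 + (-9*(-5))*(-3/16)) = 1/(748 + 45*(-3*1/16)) = 1/(748 + 45*(-3/16)) = 1/(748 - 135/16) = 1/(11833/16) = 16/11833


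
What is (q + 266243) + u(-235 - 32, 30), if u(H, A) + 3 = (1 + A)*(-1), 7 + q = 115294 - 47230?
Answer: 334266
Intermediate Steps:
q = 68057 (q = -7 + (115294 - 47230) = -7 + 68064 = 68057)
u(H, A) = -4 - A (u(H, A) = -3 + (1 + A)*(-1) = -3 + (-1 - A) = -4 - A)
(q + 266243) + u(-235 - 32, 30) = (68057 + 266243) + (-4 - 1*30) = 334300 + (-4 - 30) = 334300 - 34 = 334266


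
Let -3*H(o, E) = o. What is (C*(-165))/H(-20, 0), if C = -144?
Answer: 3564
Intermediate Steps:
H(o, E) = -o/3
(C*(-165))/H(-20, 0) = (-144*(-165))/((-1/3*(-20))) = 23760/(20/3) = 23760*(3/20) = 3564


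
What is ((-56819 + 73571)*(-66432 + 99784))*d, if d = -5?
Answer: -2793563520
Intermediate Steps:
((-56819 + 73571)*(-66432 + 99784))*d = ((-56819 + 73571)*(-66432 + 99784))*(-5) = (16752*33352)*(-5) = 558712704*(-5) = -2793563520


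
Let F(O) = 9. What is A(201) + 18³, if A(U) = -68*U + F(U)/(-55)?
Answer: -430989/55 ≈ -7836.2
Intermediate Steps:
A(U) = -9/55 - 68*U (A(U) = -68*U + 9/(-55) = -68*U + 9*(-1/55) = -68*U - 9/55 = -9/55 - 68*U)
A(201) + 18³ = (-9/55 - 68*201) + 18³ = (-9/55 - 13668) + 5832 = -751749/55 + 5832 = -430989/55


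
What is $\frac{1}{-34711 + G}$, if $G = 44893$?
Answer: $\frac{1}{10182} \approx 9.8213 \cdot 10^{-5}$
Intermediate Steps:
$\frac{1}{-34711 + G} = \frac{1}{-34711 + 44893} = \frac{1}{10182}$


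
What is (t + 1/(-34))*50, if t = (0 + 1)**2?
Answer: 825/17 ≈ 48.529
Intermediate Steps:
t = 1 (t = 1**2 = 1)
(t + 1/(-34))*50 = (1 + 1/(-34))*50 = (1 - 1/34)*50 = (33/34)*50 = 825/17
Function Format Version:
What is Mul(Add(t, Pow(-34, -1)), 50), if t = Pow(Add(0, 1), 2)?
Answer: Rational(825, 17) ≈ 48.529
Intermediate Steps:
t = 1 (t = Pow(1, 2) = 1)
Mul(Add(t, Pow(-34, -1)), 50) = Mul(Add(1, Pow(-34, -1)), 50) = Mul(Add(1, Rational(-1, 34)), 50) = Mul(Rational(33, 34), 50) = Rational(825, 17)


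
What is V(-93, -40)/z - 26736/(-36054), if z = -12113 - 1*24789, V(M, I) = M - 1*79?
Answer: 82734430/110872059 ≈ 0.74621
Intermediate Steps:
V(M, I) = -79 + M (V(M, I) = M - 79 = -79 + M)
z = -36902 (z = -12113 - 24789 = -36902)
V(-93, -40)/z - 26736/(-36054) = (-79 - 93)/(-36902) - 26736/(-36054) = -172*(-1/36902) - 26736*(-1/36054) = 86/18451 + 4456/6009 = 82734430/110872059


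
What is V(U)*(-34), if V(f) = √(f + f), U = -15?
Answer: -34*I*√30 ≈ -186.23*I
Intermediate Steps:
V(f) = √2*√f (V(f) = √(2*f) = √2*√f)
V(U)*(-34) = (√2*√(-15))*(-34) = (√2*(I*√15))*(-34) = (I*√30)*(-34) = -34*I*√30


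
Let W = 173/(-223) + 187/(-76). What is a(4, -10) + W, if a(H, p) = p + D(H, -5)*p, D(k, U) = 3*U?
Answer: 2317871/16948 ≈ 136.76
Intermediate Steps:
a(H, p) = -14*p (a(H, p) = p + (3*(-5))*p = p - 15*p = -14*p)
W = -54849/16948 (W = 173*(-1/223) + 187*(-1/76) = -173/223 - 187/76 = -54849/16948 ≈ -3.2363)
a(4, -10) + W = -14*(-10) - 54849/16948 = 140 - 54849/16948 = 2317871/16948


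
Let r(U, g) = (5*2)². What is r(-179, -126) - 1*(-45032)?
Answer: 45132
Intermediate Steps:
r(U, g) = 100 (r(U, g) = 10² = 100)
r(-179, -126) - 1*(-45032) = 100 - 1*(-45032) = 100 + 45032 = 45132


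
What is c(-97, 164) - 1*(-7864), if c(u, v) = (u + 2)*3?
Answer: 7579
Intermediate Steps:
c(u, v) = 6 + 3*u (c(u, v) = (2 + u)*3 = 6 + 3*u)
c(-97, 164) - 1*(-7864) = (6 + 3*(-97)) - 1*(-7864) = (6 - 291) + 7864 = -285 + 7864 = 7579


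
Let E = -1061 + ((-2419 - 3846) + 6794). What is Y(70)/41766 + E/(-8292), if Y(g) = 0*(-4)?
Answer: 133/2073 ≈ 0.064158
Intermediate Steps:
Y(g) = 0
E = -532 (E = -1061 + (-6265 + 6794) = -1061 + 529 = -532)
Y(70)/41766 + E/(-8292) = 0/41766 - 532/(-8292) = 0*(1/41766) - 532*(-1/8292) = 0 + 133/2073 = 133/2073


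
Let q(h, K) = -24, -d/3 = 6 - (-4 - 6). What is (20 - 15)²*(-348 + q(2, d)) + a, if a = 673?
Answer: -8627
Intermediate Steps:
d = -48 (d = -3*(6 - (-4 - 6)) = -3*(6 - 1*(-10)) = -3*(6 + 10) = -3*16 = -48)
(20 - 15)²*(-348 + q(2, d)) + a = (20 - 15)²*(-348 - 24) + 673 = 5²*(-372) + 673 = 25*(-372) + 673 = -9300 + 673 = -8627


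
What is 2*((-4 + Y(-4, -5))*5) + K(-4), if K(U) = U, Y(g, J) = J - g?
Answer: -54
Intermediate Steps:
2*((-4 + Y(-4, -5))*5) + K(-4) = 2*((-4 + (-5 - 1*(-4)))*5) - 4 = 2*((-4 + (-5 + 4))*5) - 4 = 2*((-4 - 1)*5) - 4 = 2*(-5*5) - 4 = 2*(-25) - 4 = -50 - 4 = -54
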